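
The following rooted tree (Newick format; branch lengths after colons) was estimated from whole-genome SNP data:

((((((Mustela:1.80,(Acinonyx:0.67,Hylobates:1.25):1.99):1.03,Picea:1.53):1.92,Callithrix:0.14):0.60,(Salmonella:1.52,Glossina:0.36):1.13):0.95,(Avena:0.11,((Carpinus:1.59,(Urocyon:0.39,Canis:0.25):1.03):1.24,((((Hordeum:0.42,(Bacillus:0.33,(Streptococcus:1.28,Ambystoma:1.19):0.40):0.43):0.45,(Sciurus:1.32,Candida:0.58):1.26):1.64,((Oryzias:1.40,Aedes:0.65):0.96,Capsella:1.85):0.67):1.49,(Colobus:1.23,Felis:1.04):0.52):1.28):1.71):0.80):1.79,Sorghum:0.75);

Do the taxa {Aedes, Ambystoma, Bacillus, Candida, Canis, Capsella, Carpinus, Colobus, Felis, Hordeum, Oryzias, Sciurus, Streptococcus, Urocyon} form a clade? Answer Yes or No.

Yes

The most recent common ancestor of these taxa subtends ((Carpinus,(Urocyon,Canis)),((((Hordeum,(Bacillus,(Streptococcus,Ambystoma))),(Sciurus,Candida)),((Oryzias,Aedes),Capsella)),(Colobus,Felis))).
That clade has exactly 14 tips — every listed taxon and nothing else — so the group is monophyletic.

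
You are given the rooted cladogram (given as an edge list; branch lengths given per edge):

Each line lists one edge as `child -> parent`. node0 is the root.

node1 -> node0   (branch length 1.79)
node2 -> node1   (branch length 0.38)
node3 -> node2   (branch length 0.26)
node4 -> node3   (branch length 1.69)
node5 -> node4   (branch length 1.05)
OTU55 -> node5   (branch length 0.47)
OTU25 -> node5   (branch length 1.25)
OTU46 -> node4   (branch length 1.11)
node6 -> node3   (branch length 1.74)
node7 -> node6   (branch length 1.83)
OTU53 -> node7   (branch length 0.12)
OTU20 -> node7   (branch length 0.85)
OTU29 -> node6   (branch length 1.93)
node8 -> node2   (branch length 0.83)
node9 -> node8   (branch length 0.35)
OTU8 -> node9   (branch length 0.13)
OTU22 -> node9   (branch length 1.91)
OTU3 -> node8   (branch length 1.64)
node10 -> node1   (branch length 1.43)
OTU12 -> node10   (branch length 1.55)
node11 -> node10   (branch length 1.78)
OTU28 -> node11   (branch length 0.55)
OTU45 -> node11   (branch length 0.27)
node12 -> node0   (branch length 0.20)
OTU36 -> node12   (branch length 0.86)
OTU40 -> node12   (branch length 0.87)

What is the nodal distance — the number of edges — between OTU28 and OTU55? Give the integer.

The MRCA of OTU28 and OTU55 is the node subtending (((((OTU55,OTU25),OTU46),((OTU53,OTU20),OTU29)),((OTU8,OTU22),OTU3)),(OTU12,(OTU28,OTU45))).
From OTU28 up to that node: 3 branches. From OTU55 up to the same node: 5 branches. Total: 3 + 5 = 8.

8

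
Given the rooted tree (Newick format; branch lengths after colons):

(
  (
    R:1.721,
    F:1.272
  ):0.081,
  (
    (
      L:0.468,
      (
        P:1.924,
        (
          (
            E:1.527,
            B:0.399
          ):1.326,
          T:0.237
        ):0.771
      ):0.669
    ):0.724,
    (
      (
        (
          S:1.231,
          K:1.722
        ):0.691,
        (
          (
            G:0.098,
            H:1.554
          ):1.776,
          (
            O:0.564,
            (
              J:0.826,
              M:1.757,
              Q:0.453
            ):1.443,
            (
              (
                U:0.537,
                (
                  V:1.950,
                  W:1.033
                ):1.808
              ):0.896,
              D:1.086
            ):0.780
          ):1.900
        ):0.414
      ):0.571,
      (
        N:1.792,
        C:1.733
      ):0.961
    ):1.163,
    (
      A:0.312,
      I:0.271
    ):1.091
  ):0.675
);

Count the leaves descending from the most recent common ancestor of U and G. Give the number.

10

The MRCA of U and G is the node subtending ((G,H),(O,(J,M,Q),((U,(V,W)),D))).
That clade contains 10 terminal taxa: D, G, H, J, M, O, Q, U, V, W.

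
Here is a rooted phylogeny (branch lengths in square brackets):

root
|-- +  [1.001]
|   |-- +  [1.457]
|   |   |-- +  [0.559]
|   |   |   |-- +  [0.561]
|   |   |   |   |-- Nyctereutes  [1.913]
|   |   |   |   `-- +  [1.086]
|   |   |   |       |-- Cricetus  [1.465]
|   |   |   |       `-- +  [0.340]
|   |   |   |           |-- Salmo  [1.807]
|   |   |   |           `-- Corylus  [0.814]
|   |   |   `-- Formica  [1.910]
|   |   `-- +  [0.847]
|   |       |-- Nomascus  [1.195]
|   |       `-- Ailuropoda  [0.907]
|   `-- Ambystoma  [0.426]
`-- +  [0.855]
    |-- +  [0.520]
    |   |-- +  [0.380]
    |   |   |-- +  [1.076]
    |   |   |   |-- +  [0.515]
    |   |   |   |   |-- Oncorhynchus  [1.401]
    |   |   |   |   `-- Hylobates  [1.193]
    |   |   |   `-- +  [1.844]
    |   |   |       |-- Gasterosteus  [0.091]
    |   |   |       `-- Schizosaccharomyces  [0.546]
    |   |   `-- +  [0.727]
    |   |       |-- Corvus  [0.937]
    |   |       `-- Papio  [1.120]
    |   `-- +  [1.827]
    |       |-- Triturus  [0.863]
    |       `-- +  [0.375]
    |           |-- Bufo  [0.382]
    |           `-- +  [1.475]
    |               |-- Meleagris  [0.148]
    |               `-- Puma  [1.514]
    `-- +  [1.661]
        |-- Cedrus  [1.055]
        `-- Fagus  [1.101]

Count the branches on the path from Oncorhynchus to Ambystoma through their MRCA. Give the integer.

The MRCA of Oncorhynchus and Ambystoma is the root of the tree.
From Oncorhynchus up to that node: 6 branches. From Ambystoma up to the same node: 2 branches. Total: 6 + 2 = 8.

8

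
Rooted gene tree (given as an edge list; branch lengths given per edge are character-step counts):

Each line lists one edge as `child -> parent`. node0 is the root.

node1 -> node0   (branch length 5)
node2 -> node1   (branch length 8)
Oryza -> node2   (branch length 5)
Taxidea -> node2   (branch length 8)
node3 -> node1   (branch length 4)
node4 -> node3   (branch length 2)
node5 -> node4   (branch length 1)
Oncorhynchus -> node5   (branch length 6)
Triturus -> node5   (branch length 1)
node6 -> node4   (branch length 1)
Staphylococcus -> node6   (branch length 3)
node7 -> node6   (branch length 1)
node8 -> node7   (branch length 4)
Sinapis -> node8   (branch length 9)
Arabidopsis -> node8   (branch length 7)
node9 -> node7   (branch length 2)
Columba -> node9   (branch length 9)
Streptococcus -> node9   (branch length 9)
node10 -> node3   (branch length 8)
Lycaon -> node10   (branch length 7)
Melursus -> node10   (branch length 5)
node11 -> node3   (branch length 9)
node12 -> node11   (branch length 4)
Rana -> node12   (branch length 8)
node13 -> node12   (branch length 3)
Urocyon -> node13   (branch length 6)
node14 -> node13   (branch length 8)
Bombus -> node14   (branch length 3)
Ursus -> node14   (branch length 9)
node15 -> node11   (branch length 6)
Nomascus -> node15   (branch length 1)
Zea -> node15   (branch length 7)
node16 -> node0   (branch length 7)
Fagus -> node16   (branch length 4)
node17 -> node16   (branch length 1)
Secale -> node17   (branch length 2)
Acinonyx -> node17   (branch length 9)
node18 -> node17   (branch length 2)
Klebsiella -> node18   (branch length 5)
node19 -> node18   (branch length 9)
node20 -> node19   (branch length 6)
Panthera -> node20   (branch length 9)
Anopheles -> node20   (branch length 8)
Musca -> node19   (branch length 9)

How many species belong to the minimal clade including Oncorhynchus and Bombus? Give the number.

15

The MRCA of Oncorhynchus and Bombus is the node subtending (((Oncorhynchus,Triturus),(Staphylococcus,((Sinapis,Arabidopsis),(Columba,Streptococcus)))),(Lycaon,Melursus),((Rana,(Urocyon,(Bombus,Ursus))),(Nomascus,Zea))).
That clade contains 15 terminal taxa: Arabidopsis, Bombus, Columba, Lycaon, Melursus, Nomascus, Oncorhynchus, Rana, Sinapis, Staphylococcus, Streptococcus, Triturus, Urocyon, Ursus, Zea.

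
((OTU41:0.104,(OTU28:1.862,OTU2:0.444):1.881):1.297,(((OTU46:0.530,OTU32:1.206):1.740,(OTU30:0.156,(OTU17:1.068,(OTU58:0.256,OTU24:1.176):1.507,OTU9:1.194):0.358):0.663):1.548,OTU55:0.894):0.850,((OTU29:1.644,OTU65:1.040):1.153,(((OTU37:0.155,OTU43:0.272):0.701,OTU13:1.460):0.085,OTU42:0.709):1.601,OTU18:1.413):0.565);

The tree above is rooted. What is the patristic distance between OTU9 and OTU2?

8.235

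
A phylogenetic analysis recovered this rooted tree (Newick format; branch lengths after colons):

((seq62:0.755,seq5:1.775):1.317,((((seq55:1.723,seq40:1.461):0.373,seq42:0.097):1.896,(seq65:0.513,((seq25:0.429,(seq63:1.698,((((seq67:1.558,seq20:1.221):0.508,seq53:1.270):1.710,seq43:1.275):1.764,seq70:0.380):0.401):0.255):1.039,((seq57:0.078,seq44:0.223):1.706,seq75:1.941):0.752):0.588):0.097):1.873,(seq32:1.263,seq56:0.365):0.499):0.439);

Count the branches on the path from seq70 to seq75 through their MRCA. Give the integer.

6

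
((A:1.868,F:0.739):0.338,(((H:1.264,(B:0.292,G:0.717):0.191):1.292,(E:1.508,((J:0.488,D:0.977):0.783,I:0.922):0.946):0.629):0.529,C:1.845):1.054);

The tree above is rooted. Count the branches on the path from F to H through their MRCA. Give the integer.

The MRCA of F and H is the root of the tree.
From F up to that node: 2 branches. From H up to the same node: 4 branches. Total: 2 + 4 = 6.

6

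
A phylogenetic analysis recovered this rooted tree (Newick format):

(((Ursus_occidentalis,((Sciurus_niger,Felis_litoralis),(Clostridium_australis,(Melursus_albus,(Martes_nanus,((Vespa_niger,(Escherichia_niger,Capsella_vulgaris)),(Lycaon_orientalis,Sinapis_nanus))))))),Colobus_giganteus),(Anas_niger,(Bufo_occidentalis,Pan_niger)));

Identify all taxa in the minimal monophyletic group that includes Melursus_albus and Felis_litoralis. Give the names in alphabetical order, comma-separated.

Capsella_vulgaris, Clostridium_australis, Escherichia_niger, Felis_litoralis, Lycaon_orientalis, Martes_nanus, Melursus_albus, Sciurus_niger, Sinapis_nanus, Vespa_niger

Tracing Melursus_albus: it sits inside (Melursus_albus,(Martes_nanus,((Vespa_niger,(Escherichia_niger,Capsella_vulgaris)),(Lycaon_orientalis,Sinapis_nanus)))).
Tracing Felis_litoralis: it sits inside (Sciurus_niger,Felis_litoralis).
The smallest clade enclosing both is ((Sciurus_niger,Felis_litoralis),(Clostridium_australis,(Melursus_albus,(Martes_nanus,((Vespa_niger,(Escherichia_niger,Capsella_vulgaris)),(Lycaon_orientalis,Sinapis_nanus)))))); the answer is its 10 terminal taxa in alphabetical order.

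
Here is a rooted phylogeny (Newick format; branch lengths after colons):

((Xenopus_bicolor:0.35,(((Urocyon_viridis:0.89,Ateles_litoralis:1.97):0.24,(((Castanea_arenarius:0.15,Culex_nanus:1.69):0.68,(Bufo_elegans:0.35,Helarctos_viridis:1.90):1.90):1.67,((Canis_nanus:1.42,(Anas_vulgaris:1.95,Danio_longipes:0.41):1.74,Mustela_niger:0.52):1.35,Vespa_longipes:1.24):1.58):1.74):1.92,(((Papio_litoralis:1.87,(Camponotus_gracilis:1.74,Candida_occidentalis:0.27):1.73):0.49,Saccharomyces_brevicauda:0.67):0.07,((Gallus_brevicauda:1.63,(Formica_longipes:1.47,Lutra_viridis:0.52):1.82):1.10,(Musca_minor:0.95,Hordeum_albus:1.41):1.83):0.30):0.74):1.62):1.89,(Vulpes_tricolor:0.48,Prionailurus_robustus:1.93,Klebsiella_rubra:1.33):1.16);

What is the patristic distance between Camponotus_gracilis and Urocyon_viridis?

7.82

The path runs Camponotus_gracilis → … → MRCA → … → Urocyon_viridis; the MRCA is the node subtending (((Urocyon_viridis,Ateles_litoralis),(((Castanea_arenarius,Culex_nanus),(Bufo_elegans,Helarctos_viridis)),((Canis_nanus,(Anas_vulgaris,Danio_longipes),Mustela_niger),Vespa_longipes))),(((Papio_litoralis,(Camponotus_gracilis,Candida_occidentalis)),Saccharomyces_brevicauda),((Gallus_brevicauda,(Formica_longipes,Lutra_viridis)),(Musca_minor,Hordeum_albus)))).
Branch lengths along that path: 1.74 + 1.73 + 0.49 + 0.07 + 0.74 + 1.92 + 0.24 + 0.89 = 7.82.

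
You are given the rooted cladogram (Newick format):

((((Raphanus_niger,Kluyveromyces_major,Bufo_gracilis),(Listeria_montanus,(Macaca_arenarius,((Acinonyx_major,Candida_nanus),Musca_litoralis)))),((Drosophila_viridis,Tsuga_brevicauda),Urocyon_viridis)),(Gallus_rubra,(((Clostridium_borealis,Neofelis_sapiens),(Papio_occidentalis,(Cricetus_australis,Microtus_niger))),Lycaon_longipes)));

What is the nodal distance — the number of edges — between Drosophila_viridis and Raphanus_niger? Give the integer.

The MRCA of Drosophila_viridis and Raphanus_niger is the node subtending (((Raphanus_niger,Kluyveromyces_major,Bufo_gracilis),(Listeria_montanus,(Macaca_arenarius,((Acinonyx_major,Candida_nanus),Musca_litoralis)))),((Drosophila_viridis,Tsuga_brevicauda),Urocyon_viridis)).
From Drosophila_viridis up to that node: 3 branches. From Raphanus_niger up to the same node: 3 branches. Total: 3 + 3 = 6.

6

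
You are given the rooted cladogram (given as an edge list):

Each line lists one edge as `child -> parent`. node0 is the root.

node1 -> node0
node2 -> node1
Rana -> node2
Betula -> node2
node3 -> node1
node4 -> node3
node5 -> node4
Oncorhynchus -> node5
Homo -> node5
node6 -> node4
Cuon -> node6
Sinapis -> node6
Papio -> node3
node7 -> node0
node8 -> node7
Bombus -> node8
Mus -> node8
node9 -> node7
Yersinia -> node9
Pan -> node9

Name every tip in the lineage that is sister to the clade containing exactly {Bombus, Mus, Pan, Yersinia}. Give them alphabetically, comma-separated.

Betula, Cuon, Homo, Oncorhynchus, Papio, Rana, Sinapis

The clade containing exactly {Bombus, Mus, Pan, Yersinia} attaches directly to the root of the tree.
The other lineage descending from that same node — the sister group — is ((Rana,Betula),(((Oncorhynchus,Homo),(Cuon,Sinapis)),Papio)); its 7 tips in alphabetical order are the answer.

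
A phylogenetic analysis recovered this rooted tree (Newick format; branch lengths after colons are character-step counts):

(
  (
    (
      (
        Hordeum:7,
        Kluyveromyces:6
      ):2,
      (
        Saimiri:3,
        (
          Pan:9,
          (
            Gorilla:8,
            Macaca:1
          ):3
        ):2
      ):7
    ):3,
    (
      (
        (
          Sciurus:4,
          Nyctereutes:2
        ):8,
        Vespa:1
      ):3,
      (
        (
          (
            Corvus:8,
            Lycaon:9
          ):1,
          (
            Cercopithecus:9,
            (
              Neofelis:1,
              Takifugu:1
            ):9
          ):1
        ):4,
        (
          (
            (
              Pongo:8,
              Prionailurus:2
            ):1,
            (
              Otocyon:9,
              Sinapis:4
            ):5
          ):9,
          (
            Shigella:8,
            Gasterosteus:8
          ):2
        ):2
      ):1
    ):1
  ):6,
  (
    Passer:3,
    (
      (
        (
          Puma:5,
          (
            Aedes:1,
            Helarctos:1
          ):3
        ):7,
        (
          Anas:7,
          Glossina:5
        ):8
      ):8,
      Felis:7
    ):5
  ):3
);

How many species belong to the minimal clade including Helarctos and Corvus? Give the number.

27

The MRCA of Helarctos and Corvus is the root, so the clade is the entire tree.
That clade contains 27 terminal taxa: Aedes, Anas, Cercopithecus, Corvus, Felis, Gasterosteus, Glossina, Gorilla, Helarctos, Hordeum, Kluyveromyces, Lycaon, Macaca, Neofelis, Nyctereutes, Otocyon, Pan, Passer, Pongo, Prionailurus, Puma, Saimiri, Sciurus, Shigella, Sinapis, Takifugu, Vespa.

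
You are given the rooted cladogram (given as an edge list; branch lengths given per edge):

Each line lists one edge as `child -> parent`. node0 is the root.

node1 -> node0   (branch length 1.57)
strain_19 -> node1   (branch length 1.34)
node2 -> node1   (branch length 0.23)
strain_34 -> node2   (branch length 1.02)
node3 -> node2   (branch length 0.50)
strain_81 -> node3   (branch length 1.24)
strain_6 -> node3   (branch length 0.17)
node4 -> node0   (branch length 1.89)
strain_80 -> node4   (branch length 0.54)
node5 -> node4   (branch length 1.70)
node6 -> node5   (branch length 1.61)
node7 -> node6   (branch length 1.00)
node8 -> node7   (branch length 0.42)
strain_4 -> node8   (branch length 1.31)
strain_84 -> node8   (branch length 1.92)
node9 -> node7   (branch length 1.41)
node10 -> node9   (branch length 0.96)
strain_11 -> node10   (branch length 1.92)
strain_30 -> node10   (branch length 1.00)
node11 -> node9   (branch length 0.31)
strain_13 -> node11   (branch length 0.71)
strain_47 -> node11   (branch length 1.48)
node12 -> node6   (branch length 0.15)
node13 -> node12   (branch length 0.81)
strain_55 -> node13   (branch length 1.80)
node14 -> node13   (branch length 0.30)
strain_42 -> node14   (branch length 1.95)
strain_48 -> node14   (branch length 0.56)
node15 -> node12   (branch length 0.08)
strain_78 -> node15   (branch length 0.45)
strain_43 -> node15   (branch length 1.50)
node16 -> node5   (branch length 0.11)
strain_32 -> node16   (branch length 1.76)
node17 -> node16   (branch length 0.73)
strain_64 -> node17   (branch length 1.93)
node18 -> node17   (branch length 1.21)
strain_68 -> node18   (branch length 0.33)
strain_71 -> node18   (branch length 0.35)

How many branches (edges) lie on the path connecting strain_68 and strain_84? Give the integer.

The MRCA of strain_68 and strain_84 is the node subtending ((((strain_4,strain_84),((strain_11,strain_30),(strain_13,strain_47))),((strain_55,(strain_42,strain_48)),(strain_78,strain_43))),(strain_32,(strain_64,(strain_68,strain_71)))).
From strain_68 up to that node: 4 branches. From strain_84 up to the same node: 4 branches. Total: 4 + 4 = 8.

8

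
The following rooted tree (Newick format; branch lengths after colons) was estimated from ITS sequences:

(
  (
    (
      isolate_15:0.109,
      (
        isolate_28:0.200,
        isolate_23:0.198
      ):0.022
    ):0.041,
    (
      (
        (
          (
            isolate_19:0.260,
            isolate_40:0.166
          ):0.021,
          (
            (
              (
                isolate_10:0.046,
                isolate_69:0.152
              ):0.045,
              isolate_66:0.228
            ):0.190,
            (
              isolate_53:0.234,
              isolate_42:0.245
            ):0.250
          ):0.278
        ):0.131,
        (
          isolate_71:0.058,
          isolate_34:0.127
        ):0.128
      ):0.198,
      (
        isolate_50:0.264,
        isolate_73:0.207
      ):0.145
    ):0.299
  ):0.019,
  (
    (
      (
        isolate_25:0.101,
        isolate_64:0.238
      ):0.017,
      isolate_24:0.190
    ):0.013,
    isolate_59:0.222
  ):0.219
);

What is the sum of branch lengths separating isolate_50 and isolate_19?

The path runs isolate_50 → … → MRCA → … → isolate_19; the MRCA is the node subtending ((((isolate_19,isolate_40),(((isolate_10,isolate_69),isolate_66),(isolate_53,isolate_42))),(isolate_71,isolate_34)),(isolate_50,isolate_73)).
Branch lengths along that path: 0.264 + 0.145 + 0.198 + 0.131 + 0.021 + 0.260 = 1.019.

1.019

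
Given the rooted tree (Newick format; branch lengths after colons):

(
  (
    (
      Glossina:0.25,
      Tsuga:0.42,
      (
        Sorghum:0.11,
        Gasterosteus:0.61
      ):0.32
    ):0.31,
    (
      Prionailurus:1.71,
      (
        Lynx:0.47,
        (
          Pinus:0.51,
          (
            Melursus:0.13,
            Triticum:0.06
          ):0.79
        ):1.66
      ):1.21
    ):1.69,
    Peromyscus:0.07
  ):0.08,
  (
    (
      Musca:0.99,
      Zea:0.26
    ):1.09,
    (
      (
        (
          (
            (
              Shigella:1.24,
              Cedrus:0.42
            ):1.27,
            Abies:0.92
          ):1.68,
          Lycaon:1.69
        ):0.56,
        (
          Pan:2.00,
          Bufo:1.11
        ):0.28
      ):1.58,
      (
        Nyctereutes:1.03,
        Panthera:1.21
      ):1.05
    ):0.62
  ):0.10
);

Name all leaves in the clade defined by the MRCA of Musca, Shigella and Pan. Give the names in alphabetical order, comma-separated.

Abies, Bufo, Cedrus, Lycaon, Musca, Nyctereutes, Pan, Panthera, Shigella, Zea

Tracing Musca: it sits inside (Musca,Zea).
Tracing Shigella: it sits inside (Shigella,Cedrus).
Tracing Pan: it sits inside (Pan,Bufo).
The smallest clade enclosing all 3 is ((Musca,Zea),(((((Shigella,Cedrus),Abies),Lycaon),(Pan,Bufo)),(Nyctereutes,Panthera))); the answer is its 10 terminal taxa in alphabetical order.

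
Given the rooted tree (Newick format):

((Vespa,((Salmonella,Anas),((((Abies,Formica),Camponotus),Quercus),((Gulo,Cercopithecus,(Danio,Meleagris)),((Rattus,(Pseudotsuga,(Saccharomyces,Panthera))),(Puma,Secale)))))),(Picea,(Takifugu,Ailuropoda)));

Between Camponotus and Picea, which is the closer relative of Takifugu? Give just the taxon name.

Picea

The MRCA of Takifugu and Picea subtends (Picea,(Takifugu,Ailuropoda)) (3 taxa).
The MRCA of Takifugu and Camponotus is the root, subtending the entire tree (20 taxa).
The first is nested inside the second, so Takifugu shares a more recent common ancestor with Picea.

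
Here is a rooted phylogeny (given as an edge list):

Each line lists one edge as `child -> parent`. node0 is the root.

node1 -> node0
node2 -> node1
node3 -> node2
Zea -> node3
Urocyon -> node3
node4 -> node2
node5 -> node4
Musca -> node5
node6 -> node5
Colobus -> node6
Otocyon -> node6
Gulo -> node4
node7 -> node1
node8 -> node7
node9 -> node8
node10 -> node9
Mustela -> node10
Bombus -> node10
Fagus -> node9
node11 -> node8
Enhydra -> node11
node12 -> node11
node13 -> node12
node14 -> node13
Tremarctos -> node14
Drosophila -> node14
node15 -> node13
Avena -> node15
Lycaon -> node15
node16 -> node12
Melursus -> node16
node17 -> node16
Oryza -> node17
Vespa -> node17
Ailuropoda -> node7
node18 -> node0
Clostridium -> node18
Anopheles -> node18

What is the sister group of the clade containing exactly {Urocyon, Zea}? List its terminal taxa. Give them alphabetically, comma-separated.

The clade containing exactly {Urocyon, Zea} attaches to the tree at the node subtending ((Zea,Urocyon),((Musca,(Colobus,Otocyon)),Gulo)).
The other lineage descending from that same node — the sister group — is ((Musca,(Colobus,Otocyon)),Gulo); its 4 tips in alphabetical order are the answer.

Colobus, Gulo, Musca, Otocyon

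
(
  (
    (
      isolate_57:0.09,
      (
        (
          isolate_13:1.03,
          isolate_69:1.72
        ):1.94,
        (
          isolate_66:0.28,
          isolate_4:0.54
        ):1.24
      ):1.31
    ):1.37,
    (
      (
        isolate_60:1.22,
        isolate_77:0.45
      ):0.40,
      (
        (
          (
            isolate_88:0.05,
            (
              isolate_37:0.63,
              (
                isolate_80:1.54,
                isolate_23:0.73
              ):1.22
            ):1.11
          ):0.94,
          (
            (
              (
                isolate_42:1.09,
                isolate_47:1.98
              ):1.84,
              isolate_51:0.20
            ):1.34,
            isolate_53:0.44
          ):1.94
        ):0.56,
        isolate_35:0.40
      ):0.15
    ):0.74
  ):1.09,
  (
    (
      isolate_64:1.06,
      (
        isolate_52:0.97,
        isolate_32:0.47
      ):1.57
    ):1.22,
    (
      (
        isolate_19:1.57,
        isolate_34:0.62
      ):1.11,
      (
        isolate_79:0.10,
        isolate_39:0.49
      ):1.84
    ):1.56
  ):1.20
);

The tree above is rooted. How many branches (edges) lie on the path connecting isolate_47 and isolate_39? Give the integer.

The MRCA of isolate_47 and isolate_39 is the root of the tree.
From isolate_47 up to that node: 8 branches. From isolate_39 up to the same node: 4 branches. Total: 8 + 4 = 12.

12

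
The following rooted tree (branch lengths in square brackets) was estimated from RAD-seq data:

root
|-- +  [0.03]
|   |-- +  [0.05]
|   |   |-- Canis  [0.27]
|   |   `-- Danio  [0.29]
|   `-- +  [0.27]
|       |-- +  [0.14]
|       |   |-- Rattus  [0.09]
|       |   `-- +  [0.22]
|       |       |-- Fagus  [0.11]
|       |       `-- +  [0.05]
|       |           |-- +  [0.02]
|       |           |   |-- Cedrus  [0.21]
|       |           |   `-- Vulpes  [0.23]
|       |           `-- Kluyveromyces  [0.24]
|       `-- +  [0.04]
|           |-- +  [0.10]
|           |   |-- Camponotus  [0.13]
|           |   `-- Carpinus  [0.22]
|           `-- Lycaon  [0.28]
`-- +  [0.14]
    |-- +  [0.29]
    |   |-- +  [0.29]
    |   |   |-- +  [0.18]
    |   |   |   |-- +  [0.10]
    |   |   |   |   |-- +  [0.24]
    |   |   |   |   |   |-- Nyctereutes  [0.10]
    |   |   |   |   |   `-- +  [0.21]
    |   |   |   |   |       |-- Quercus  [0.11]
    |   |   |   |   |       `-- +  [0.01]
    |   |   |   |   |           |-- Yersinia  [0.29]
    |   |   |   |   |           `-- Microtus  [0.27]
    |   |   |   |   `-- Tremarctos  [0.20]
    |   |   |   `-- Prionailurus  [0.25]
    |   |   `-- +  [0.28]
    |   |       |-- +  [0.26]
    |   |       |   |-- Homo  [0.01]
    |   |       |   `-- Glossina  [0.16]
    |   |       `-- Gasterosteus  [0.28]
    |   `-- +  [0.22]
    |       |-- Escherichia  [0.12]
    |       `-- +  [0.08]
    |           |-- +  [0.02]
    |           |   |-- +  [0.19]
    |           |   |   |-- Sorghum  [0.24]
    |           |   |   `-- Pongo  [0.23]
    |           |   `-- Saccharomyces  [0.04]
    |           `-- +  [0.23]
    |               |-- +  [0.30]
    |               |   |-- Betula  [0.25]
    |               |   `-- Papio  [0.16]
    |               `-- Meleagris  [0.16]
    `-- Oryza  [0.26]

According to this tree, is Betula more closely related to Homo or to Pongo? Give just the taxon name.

The MRCA of Betula and Pongo subtends (((Sorghum,Pongo),Saccharomyces),((Betula,Papio),Meleagris)) (6 taxa).
The MRCA of Betula and Homo subtends (((((Nyctereutes,(Quercus,(Yersinia,Microtus))),Tremarctos),Prionailurus),((Homo,Glossina),Gasterosteus)),(Escherichia,(((Sorghum,Pongo),Saccharomyces),((Betula,Papio),Meleagris)))) (16 taxa).
The first is nested inside the second, so Betula shares a more recent common ancestor with Pongo.

Pongo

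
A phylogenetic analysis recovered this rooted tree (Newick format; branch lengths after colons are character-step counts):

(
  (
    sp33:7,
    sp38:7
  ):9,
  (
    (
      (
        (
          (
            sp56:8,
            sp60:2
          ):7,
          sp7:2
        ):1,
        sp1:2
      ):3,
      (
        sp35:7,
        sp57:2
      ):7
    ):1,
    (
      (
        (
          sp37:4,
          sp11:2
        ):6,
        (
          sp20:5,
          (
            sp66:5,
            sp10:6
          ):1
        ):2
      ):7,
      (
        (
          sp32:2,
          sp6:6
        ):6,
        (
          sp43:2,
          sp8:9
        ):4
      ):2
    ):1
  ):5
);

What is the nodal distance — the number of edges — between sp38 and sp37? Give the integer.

7

The MRCA of sp38 and sp37 is the root of the tree.
From sp38 up to that node: 2 branches. From sp37 up to the same node: 5 branches. Total: 2 + 5 = 7.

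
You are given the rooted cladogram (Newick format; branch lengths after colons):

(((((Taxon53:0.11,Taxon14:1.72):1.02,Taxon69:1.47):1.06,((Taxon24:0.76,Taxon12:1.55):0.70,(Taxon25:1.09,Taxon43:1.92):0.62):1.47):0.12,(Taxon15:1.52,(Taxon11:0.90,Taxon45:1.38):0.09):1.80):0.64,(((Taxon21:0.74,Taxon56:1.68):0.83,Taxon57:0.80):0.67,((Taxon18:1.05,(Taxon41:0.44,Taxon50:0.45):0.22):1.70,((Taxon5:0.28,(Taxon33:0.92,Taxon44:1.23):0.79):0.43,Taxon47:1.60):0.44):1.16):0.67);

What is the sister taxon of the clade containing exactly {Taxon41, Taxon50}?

Taxon18

The clade containing exactly {Taxon41, Taxon50} attaches to the tree at the node subtending (Taxon18,(Taxon41,Taxon50)).
The other lineage descending from that same node — the sister group — is the single tip Taxon18.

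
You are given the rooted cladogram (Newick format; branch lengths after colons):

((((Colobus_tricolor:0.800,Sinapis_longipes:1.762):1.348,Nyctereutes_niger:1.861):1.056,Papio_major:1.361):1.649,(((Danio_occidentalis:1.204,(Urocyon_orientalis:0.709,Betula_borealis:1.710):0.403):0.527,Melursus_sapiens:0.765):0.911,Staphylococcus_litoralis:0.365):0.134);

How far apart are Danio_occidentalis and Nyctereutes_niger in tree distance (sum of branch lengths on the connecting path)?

The path runs Danio_occidentalis → … → MRCA → … → Nyctereutes_niger; the MRCA is the root of the tree.
Branch lengths along that path: 1.204 + 0.527 + 0.911 + 0.134 + 1.649 + 1.056 + 1.861 = 7.342.

7.342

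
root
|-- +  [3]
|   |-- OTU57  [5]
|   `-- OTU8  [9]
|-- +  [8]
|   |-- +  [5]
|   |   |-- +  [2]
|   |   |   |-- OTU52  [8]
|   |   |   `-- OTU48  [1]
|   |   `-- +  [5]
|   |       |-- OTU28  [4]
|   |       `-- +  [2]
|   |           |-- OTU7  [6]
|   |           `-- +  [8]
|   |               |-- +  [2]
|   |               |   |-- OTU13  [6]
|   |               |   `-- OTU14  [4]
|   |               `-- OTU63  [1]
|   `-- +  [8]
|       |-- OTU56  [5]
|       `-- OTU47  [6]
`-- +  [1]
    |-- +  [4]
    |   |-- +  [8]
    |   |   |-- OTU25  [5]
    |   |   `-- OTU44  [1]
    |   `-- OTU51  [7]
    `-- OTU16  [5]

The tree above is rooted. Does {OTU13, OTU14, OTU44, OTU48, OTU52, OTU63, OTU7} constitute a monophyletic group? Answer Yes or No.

No

The MRCA of the listed taxa is the root, so the smallest clade containing them is the whole tree.
That clade also contains OTU16, OTU25, OTU28, OTU47, OTU51, OTU56, OTU57, OTU8, which are not in the proposed group, so the group is not monophyletic.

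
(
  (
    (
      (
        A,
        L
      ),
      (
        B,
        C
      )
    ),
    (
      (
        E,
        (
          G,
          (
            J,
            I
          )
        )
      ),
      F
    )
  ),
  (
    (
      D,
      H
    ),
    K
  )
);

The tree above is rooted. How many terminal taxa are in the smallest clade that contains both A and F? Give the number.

9

The MRCA of A and F is the node subtending (((A,L),(B,C)),((E,(G,(J,I))),F)).
That clade contains 9 terminal taxa: A, B, C, E, F, G, I, J, L.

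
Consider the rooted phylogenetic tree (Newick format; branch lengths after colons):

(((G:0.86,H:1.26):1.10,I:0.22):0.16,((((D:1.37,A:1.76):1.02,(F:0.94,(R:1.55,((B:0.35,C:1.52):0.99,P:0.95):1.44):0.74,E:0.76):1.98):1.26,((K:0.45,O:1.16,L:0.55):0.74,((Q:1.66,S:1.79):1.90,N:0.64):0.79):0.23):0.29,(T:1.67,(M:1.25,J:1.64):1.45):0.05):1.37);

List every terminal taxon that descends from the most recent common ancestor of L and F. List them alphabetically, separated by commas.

A, B, C, D, E, F, K, L, N, O, P, Q, R, S

Tracing L: it sits inside (K,O,L).
Tracing F: it sits inside (F,(R,((B,C),P)),E).
The smallest clade enclosing both is (((D,A),(F,(R,((B,C),P)),E)),((K,O,L),((Q,S),N))); the answer is its 14 terminal taxa in alphabetical order.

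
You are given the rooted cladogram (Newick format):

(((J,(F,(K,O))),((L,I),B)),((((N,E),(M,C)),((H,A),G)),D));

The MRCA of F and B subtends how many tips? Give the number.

7

The MRCA of F and B is the node subtending ((J,(F,(K,O))),((L,I),B)).
That clade contains 7 terminal taxa: B, F, I, J, K, L, O.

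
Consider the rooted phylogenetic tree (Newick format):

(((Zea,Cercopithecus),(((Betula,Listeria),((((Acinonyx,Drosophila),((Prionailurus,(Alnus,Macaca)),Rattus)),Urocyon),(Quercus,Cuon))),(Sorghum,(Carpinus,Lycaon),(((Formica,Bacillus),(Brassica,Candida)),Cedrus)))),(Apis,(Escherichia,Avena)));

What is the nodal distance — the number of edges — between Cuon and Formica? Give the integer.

9

The MRCA of Cuon and Formica is the node subtending (((Betula,Listeria),((((Acinonyx,Drosophila),((Prionailurus,(Alnus,Macaca)),Rattus)),Urocyon),(Quercus,Cuon))),(Sorghum,(Carpinus,Lycaon),(((Formica,Bacillus),(Brassica,Candida)),Cedrus))).
From Cuon up to that node: 4 branches. From Formica up to the same node: 5 branches. Total: 4 + 5 = 9.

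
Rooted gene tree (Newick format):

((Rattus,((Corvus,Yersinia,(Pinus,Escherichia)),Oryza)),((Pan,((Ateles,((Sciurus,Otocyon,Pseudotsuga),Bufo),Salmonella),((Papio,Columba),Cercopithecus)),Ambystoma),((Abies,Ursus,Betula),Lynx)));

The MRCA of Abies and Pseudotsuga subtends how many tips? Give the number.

15

The MRCA of Abies and Pseudotsuga is the node subtending ((Pan,((Ateles,((Sciurus,Otocyon,Pseudotsuga),Bufo),Salmonella),((Papio,Columba),Cercopithecus)),Ambystoma),((Abies,Ursus,Betula),Lynx)).
That clade contains 15 terminal taxa: Abies, Ambystoma, Ateles, Betula, Bufo, Cercopithecus, Columba, Lynx, Otocyon, Pan, Papio, Pseudotsuga, Salmonella, Sciurus, Ursus.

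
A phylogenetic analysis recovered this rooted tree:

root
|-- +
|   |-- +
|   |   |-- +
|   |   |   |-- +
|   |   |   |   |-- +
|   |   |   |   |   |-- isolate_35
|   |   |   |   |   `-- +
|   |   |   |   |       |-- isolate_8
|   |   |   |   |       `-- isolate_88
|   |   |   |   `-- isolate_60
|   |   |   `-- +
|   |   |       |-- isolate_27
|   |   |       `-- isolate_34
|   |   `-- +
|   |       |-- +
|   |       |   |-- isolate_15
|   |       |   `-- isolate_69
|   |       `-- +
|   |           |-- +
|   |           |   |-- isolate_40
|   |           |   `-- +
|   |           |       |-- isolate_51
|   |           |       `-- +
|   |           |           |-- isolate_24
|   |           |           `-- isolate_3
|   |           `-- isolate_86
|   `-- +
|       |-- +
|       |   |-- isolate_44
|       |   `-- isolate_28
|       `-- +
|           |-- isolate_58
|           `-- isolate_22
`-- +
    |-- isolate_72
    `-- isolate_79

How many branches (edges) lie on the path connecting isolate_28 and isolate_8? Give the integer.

9

The MRCA of isolate_28 and isolate_8 is the node subtending (((((isolate_35,(isolate_8,isolate_88)),isolate_60),(isolate_27,isolate_34)),((isolate_15,isolate_69),((isolate_40,(isolate_51,(isolate_24,isolate_3))),isolate_86))),((isolate_44,isolate_28),(isolate_58,isolate_22))).
From isolate_28 up to that node: 3 branches. From isolate_8 up to the same node: 6 branches. Total: 3 + 6 = 9.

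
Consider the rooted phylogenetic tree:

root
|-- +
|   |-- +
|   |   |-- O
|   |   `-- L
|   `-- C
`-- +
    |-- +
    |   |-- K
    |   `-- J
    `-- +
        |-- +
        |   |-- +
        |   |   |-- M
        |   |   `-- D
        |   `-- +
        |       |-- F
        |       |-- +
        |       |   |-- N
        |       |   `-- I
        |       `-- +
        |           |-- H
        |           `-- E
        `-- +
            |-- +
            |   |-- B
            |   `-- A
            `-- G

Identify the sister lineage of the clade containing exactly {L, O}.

The clade containing exactly {L, O} attaches to the tree at the node subtending ((O,L),C).
The other lineage descending from that same node — the sister group — is the single tip C.

C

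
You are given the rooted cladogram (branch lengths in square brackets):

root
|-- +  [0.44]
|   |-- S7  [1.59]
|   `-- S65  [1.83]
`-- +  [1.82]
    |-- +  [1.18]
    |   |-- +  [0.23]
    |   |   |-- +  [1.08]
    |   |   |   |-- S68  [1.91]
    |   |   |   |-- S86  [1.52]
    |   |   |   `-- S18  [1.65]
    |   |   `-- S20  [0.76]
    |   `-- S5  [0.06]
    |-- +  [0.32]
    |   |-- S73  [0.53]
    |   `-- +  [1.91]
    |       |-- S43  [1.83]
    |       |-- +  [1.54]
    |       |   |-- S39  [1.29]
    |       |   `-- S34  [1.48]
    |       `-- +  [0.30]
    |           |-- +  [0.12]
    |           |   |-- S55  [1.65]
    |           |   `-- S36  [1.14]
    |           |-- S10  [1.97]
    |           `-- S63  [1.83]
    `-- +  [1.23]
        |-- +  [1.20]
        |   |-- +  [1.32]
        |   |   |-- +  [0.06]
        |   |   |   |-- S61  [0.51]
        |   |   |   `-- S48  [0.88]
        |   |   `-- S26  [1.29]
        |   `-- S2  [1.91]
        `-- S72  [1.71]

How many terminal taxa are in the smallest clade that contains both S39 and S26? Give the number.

The MRCA of S39 and S26 is the node subtending ((((S68,S86,S18),S20),S5),(S73,(S43,(S39,S34),((S55,S36),S10,S63))),((((S61,S48),S26),S2),S72)).
That clade contains 18 terminal taxa: S10, S18, S2, S20, S26, S34, S36, S39, S43, S48, S5, S55, S61, S63, S68, S72, S73, S86.

18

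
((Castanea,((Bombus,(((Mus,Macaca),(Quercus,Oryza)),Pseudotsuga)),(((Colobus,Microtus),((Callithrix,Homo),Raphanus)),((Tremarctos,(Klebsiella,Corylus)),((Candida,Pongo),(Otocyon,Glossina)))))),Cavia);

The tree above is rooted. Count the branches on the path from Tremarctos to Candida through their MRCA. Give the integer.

The MRCA of Tremarctos and Candida is the node subtending ((Tremarctos,(Klebsiella,Corylus)),((Candida,Pongo),(Otocyon,Glossina))).
From Tremarctos up to that node: 2 branches. From Candida up to the same node: 3 branches. Total: 2 + 3 = 5.

5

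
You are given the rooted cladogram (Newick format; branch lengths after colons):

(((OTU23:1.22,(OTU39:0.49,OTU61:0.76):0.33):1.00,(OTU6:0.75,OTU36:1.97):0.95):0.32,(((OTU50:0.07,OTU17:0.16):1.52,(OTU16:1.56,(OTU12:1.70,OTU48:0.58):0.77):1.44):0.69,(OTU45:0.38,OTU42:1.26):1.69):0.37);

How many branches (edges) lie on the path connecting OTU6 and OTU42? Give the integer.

6

The MRCA of OTU6 and OTU42 is the root of the tree.
From OTU6 up to that node: 3 branches. From OTU42 up to the same node: 3 branches. Total: 3 + 3 = 6.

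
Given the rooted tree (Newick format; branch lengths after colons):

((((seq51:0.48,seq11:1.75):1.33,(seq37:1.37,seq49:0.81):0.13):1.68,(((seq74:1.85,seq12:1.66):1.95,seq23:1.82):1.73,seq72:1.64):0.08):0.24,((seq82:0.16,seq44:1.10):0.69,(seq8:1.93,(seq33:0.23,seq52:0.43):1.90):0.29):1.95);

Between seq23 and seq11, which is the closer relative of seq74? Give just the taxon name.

seq23

The MRCA of seq74 and seq23 subtends ((seq74,seq12),seq23) (3 taxa).
The MRCA of seq74 and seq11 subtends (((seq51,seq11),(seq37,seq49)),(((seq74,seq12),seq23),seq72)) (8 taxa).
The first is nested inside the second, so seq74 shares a more recent common ancestor with seq23.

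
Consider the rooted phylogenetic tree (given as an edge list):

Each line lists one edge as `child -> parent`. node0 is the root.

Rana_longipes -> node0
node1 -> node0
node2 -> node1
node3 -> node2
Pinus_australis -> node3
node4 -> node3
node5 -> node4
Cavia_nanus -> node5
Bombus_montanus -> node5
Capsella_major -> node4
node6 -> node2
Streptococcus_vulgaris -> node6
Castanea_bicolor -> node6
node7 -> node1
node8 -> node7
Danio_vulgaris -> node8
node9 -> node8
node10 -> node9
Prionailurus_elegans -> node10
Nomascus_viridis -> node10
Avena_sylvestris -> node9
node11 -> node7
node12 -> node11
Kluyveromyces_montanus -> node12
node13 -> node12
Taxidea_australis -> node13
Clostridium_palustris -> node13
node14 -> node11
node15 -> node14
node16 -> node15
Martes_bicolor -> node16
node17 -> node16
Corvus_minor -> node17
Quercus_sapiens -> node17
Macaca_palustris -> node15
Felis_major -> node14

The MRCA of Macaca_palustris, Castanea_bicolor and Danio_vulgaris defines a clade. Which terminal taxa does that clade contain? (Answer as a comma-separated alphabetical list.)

Tracing Macaca_palustris: it sits inside ((Martes_bicolor,(Corvus_minor,Quercus_sapiens)),Macaca_palustris).
Tracing Castanea_bicolor: it sits inside (Streptococcus_vulgaris,Castanea_bicolor).
Tracing Danio_vulgaris: it sits inside (Danio_vulgaris,((Prionailurus_elegans,Nomascus_viridis),Avena_sylvestris)).
The smallest clade enclosing all 3 is (((Pinus_australis,((Cavia_nanus,Bombus_montanus),Capsella_major)),(Streptococcus_vulgaris,Castanea_bicolor)),((Danio_vulgaris,((Prionailurus_elegans,Nomascus_viridis),Avena_sylvestris)),((Kluyveromyces_montanus,(Taxidea_australis,Clostridium_palustris)),(((Martes_bicolor,(Corvus_minor,Quercus_sapiens)),Macaca_palustris),Felis_major)))); the answer is its 18 terminal taxa in alphabetical order.

Avena_sylvestris, Bombus_montanus, Capsella_major, Castanea_bicolor, Cavia_nanus, Clostridium_palustris, Corvus_minor, Danio_vulgaris, Felis_major, Kluyveromyces_montanus, Macaca_palustris, Martes_bicolor, Nomascus_viridis, Pinus_australis, Prionailurus_elegans, Quercus_sapiens, Streptococcus_vulgaris, Taxidea_australis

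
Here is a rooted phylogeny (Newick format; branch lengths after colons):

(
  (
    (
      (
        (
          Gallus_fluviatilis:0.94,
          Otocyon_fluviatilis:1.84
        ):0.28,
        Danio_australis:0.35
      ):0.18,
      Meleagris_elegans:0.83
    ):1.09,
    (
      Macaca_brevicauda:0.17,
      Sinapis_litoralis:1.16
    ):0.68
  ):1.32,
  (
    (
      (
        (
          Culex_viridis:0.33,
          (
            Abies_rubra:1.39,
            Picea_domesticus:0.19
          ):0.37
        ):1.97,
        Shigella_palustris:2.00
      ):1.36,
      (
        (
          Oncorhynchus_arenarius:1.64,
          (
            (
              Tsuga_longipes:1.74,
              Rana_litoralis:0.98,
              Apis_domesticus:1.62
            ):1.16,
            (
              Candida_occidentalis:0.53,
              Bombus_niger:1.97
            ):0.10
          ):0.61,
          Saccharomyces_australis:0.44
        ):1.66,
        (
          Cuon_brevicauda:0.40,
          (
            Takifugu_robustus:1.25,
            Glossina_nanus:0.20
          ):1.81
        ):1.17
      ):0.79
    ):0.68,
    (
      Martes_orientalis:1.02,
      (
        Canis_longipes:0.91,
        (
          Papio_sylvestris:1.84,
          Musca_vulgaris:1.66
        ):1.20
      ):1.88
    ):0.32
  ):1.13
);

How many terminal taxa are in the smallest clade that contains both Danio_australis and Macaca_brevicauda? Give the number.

6

The MRCA of Danio_australis and Macaca_brevicauda is the node subtending ((((Gallus_fluviatilis,Otocyon_fluviatilis),Danio_australis),Meleagris_elegans),(Macaca_brevicauda,Sinapis_litoralis)).
That clade contains 6 terminal taxa: Danio_australis, Gallus_fluviatilis, Macaca_brevicauda, Meleagris_elegans, Otocyon_fluviatilis, Sinapis_litoralis.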